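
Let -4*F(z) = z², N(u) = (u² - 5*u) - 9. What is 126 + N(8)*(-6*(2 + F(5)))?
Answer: 1017/2 ≈ 508.50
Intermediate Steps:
N(u) = -9 + u² - 5*u
F(z) = -z²/4
126 + N(8)*(-6*(2 + F(5))) = 126 + (-9 + 8² - 5*8)*(-6*(2 - ¼*5²)) = 126 + (-9 + 64 - 40)*(-6*(2 - ¼*25)) = 126 + 15*(-6*(2 - 25/4)) = 126 + 15*(-6*(-17/4)) = 126 + 15*(51/2) = 126 + 765/2 = 1017/2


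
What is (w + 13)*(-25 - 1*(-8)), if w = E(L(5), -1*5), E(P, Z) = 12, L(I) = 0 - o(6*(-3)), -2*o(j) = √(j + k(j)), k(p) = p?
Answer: -425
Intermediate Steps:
o(j) = -√2*√j/2 (o(j) = -√(j + j)/2 = -√2*√j/2)
L(I) = 3*I (L(I) = 0 - (-1)*√2*√(6*(-3))/2 = 0 - (-1)*√2*√(-18)/2 = 0 - (-1)*√2*3*I*√2/2 = 0 - (-3)*I = 0 + 3*I = 3*I)
w = 12
(w + 13)*(-25 - 1*(-8)) = (12 + 13)*(-25 - 1*(-8)) = 25*(-25 + 8) = 25*(-17) = -425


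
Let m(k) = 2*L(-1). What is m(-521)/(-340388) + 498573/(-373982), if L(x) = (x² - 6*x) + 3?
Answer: -42428936491/31824746254 ≈ -1.3332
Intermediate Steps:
L(x) = 3 + x² - 6*x
m(k) = 20 (m(k) = 2*(3 + (-1)² - 6*(-1)) = 2*(3 + 1 + 6) = 2*10 = 20)
m(-521)/(-340388) + 498573/(-373982) = 20/(-340388) + 498573/(-373982) = 20*(-1/340388) + 498573*(-1/373982) = -5/85097 - 498573/373982 = -42428936491/31824746254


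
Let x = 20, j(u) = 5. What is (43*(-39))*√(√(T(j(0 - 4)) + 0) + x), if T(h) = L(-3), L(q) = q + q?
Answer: -1677*√(20 + I*√6) ≈ -7513.8 - 458.41*I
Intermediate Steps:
L(q) = 2*q
T(h) = -6 (T(h) = 2*(-3) = -6)
(43*(-39))*√(√(T(j(0 - 4)) + 0) + x) = (43*(-39))*√(√(-6 + 0) + 20) = -1677*√(√(-6) + 20) = -1677*√(I*√6 + 20) = -1677*√(20 + I*√6)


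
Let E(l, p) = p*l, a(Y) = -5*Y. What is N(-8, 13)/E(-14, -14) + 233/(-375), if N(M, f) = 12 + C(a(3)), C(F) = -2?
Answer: -20959/36750 ≈ -0.57031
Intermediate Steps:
E(l, p) = l*p
N(M, f) = 10 (N(M, f) = 12 - 2 = 10)
N(-8, 13)/E(-14, -14) + 233/(-375) = 10/((-14*(-14))) + 233/(-375) = 10/196 + 233*(-1/375) = 10*(1/196) - 233/375 = 5/98 - 233/375 = -20959/36750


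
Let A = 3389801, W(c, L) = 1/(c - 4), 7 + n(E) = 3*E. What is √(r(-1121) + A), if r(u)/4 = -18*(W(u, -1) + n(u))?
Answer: √2270275665/25 ≈ 1905.9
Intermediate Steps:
n(E) = -7 + 3*E
W(c, L) = 1/(-4 + c)
r(u) = 504 - 216*u - 72/(-4 + u) (r(u) = 4*(-18*(1/(-4 + u) + (-7 + 3*u))) = 4*(-18*(-7 + 1/(-4 + u) + 3*u)) = 4*(126 - 54*u - 18/(-4 + u)) = 504 - 216*u - 72/(-4 + u))
√(r(-1121) + A) = √(72*(-29 - 3*(-1121)² + 19*(-1121))/(-4 - 1121) + 3389801) = √(72*(-29 - 3*1256641 - 21299)/(-1125) + 3389801) = √(72*(-1/1125)*(-29 - 3769923 - 21299) + 3389801) = √(72*(-1/1125)*(-3791251) + 3389801) = √(30330008/125 + 3389801) = √(454055133/125) = √2270275665/25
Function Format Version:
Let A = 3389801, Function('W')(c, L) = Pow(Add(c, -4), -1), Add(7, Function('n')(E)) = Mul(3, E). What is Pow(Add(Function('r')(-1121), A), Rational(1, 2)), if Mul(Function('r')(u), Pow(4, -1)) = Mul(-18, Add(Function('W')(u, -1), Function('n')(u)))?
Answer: Mul(Rational(1, 25), Pow(2270275665, Rational(1, 2))) ≈ 1905.9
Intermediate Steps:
Function('n')(E) = Add(-7, Mul(3, E))
Function('W')(c, L) = Pow(Add(-4, c), -1)
Function('r')(u) = Add(504, Mul(-216, u), Mul(-72, Pow(Add(-4, u), -1))) (Function('r')(u) = Mul(4, Mul(-18, Add(Pow(Add(-4, u), -1), Add(-7, Mul(3, u))))) = Mul(4, Mul(-18, Add(-7, Pow(Add(-4, u), -1), Mul(3, u)))) = Mul(4, Add(126, Mul(-54, u), Mul(-18, Pow(Add(-4, u), -1)))) = Add(504, Mul(-216, u), Mul(-72, Pow(Add(-4, u), -1))))
Pow(Add(Function('r')(-1121), A), Rational(1, 2)) = Pow(Add(Mul(72, Pow(Add(-4, -1121), -1), Add(-29, Mul(-3, Pow(-1121, 2)), Mul(19, -1121))), 3389801), Rational(1, 2)) = Pow(Add(Mul(72, Pow(-1125, -1), Add(-29, Mul(-3, 1256641), -21299)), 3389801), Rational(1, 2)) = Pow(Add(Mul(72, Rational(-1, 1125), Add(-29, -3769923, -21299)), 3389801), Rational(1, 2)) = Pow(Add(Mul(72, Rational(-1, 1125), -3791251), 3389801), Rational(1, 2)) = Pow(Add(Rational(30330008, 125), 3389801), Rational(1, 2)) = Pow(Rational(454055133, 125), Rational(1, 2)) = Mul(Rational(1, 25), Pow(2270275665, Rational(1, 2)))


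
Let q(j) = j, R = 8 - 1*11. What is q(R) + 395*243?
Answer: 95982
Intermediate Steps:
R = -3 (R = 8 - 11 = -3)
q(R) + 395*243 = -3 + 395*243 = -3 + 95985 = 95982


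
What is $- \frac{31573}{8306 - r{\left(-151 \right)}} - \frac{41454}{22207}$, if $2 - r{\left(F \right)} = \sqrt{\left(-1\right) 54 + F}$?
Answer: $\frac{- 41454 \sqrt{205} + 1045375627 i}{22207 \left(\sqrt{205} - 8304 i\right)} \approx -5.6688 + 0.0065557 i$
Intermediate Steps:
$r{\left(F \right)} = 2 - \sqrt{-54 + F}$ ($r{\left(F \right)} = 2 - \sqrt{\left(-1\right) 54 + F} = 2 - \sqrt{-54 + F}$)
$- \frac{31573}{8306 - r{\left(-151 \right)}} - \frac{41454}{22207} = - \frac{31573}{8306 - \left(2 - \sqrt{-54 - 151}\right)} - \frac{41454}{22207} = - \frac{31573}{8306 - \left(2 - \sqrt{-205}\right)} - \frac{41454}{22207} = - \frac{31573}{8306 - \left(2 - i \sqrt{205}\right)} - \frac{41454}{22207} = - \frac{31573}{8304 + i \sqrt{205}} - \frac{41454}{22207} = - \frac{41454}{22207} - \frac{31573}{8304 + i \sqrt{205}}$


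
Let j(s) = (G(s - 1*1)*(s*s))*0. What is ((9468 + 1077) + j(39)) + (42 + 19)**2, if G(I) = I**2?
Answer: 14266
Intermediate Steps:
j(s) = 0 (j(s) = ((s - 1*1)**2*(s*s))*0 = ((s - 1)**2*s**2)*0 = ((-1 + s)**2*s**2)*0 = (s**2*(-1 + s)**2)*0 = 0)
((9468 + 1077) + j(39)) + (42 + 19)**2 = ((9468 + 1077) + 0) + (42 + 19)**2 = (10545 + 0) + 61**2 = 10545 + 3721 = 14266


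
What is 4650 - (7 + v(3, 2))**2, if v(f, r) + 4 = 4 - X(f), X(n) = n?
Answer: 4634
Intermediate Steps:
v(f, r) = -f (v(f, r) = -4 + (4 - f) = -f)
4650 - (7 + v(3, 2))**2 = 4650 - (7 - 1*3)**2 = 4650 - (7 - 3)**2 = 4650 - 1*4**2 = 4650 - 1*16 = 4650 - 16 = 4634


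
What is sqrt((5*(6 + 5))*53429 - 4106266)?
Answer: I*sqrt(1167671) ≈ 1080.6*I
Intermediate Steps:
sqrt((5*(6 + 5))*53429 - 4106266) = sqrt((5*11)*53429 - 4106266) = sqrt(55*53429 - 4106266) = sqrt(2938595 - 4106266) = sqrt(-1167671) = I*sqrt(1167671)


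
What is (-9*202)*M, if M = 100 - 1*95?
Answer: -9090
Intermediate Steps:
M = 5 (M = 100 - 95 = 5)
(-9*202)*M = -9*202*5 = -1818*5 = -9090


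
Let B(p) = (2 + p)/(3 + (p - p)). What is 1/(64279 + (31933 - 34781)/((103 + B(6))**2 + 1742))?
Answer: 116167/7467072961 ≈ 1.5557e-5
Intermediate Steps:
B(p) = 2/3 + p/3 (B(p) = (2 + p)/(3 + 0) = (2 + p)/3 = (2 + p)*(1/3) = 2/3 + p/3)
1/(64279 + (31933 - 34781)/((103 + B(6))**2 + 1742)) = 1/(64279 + (31933 - 34781)/((103 + (2/3 + (1/3)*6))**2 + 1742)) = 1/(64279 - 2848/((103 + (2/3 + 2))**2 + 1742)) = 1/(64279 - 2848/((103 + 8/3)**2 + 1742)) = 1/(64279 - 2848/((317/3)**2 + 1742)) = 1/(64279 - 2848/(100489/9 + 1742)) = 1/(64279 - 2848/116167/9) = 1/(64279 - 2848*9/116167) = 1/(64279 - 25632/116167) = 1/(7467072961/116167) = 116167/7467072961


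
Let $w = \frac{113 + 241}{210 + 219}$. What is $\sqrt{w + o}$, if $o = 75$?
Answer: $\frac{\sqrt{1550549}}{143} \approx 8.7078$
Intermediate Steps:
$w = \frac{118}{143}$ ($w = \frac{354}{429} = 354 \cdot \frac{1}{429} = \frac{118}{143} \approx 0.82517$)
$\sqrt{w + o} = \sqrt{\frac{118}{143} + 75} = \sqrt{\frac{10843}{143}} = \frac{\sqrt{1550549}}{143}$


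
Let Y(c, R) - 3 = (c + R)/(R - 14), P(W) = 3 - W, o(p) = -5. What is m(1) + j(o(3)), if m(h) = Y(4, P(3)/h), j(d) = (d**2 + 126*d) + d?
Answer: -4251/7 ≈ -607.29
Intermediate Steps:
j(d) = d**2 + 127*d
Y(c, R) = 3 + (R + c)/(-14 + R) (Y(c, R) = 3 + (c + R)/(R - 14) = 3 + (R + c)/(-14 + R))
m(h) = 19/7 (m(h) = (-42 + 4 + 4*((3 - 1*3)/h))/(-14 + (3 - 1*3)/h) = (-42 + 4 + 4*((3 - 3)/h))/(-14 + (3 - 3)/h) = (-42 + 4 + 4*(0/h))/(-14 + 0/h) = (-42 + 4 + 4*0)/(-14 + 0) = (-42 + 4 + 0)/(-14) = -1/14*(-38) = 19/7)
m(1) + j(o(3)) = 19/7 - 5*(127 - 5) = 19/7 - 5*122 = 19/7 - 610 = -4251/7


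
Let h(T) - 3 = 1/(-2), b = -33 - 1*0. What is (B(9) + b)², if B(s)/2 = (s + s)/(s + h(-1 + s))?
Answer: 471969/529 ≈ 892.19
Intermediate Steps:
b = -33 (b = -33 + 0 = -33)
h(T) = 5/2 (h(T) = 3 + 1/(-2) = 3 - ½ = 5/2)
B(s) = 4*s/(5/2 + s) (B(s) = 2*((s + s)/(s + 5/2)) = 2*((2*s)/(5/2 + s)) = 2*(2*s/(5/2 + s)) = 4*s/(5/2 + s))
(B(9) + b)² = (8*9/(5 + 2*9) - 33)² = (8*9/(5 + 18) - 33)² = (8*9/23 - 33)² = (8*9*(1/23) - 33)² = (72/23 - 33)² = (-687/23)² = 471969/529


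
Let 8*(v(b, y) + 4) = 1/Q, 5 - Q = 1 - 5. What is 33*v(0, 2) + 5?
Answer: -3037/24 ≈ -126.54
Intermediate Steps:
Q = 9 (Q = 5 - (1 - 5) = 5 - 1*(-4) = 5 + 4 = 9)
v(b, y) = -287/72 (v(b, y) = -4 + (⅛)/9 = -4 + (⅛)*(⅑) = -4 + 1/72 = -287/72)
33*v(0, 2) + 5 = 33*(-287/72) + 5 = -3157/24 + 5 = -3037/24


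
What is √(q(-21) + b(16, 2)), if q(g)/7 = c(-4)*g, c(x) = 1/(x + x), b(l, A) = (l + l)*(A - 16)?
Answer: I*√6874/4 ≈ 20.727*I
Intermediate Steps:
b(l, A) = 2*l*(-16 + A) (b(l, A) = (2*l)*(-16 + A) = 2*l*(-16 + A))
c(x) = 1/(2*x)
q(g) = -7*g/8 (q(g) = 7*(((½)/(-4))*g) = 7*(((½)*(-¼))*g) = 7*(-g/8) = -7*g/8)
√(q(-21) + b(16, 2)) = √(-7/8*(-21) + 2*16*(-16 + 2)) = √(147/8 + 2*16*(-14)) = √(147/8 - 448) = √(-3437/8) = I*√6874/4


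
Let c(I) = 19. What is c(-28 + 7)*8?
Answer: 152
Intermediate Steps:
c(-28 + 7)*8 = 19*8 = 152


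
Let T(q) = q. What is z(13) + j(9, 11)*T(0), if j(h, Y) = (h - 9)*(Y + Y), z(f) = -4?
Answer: -4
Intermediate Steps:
j(h, Y) = 2*Y*(-9 + h) (j(h, Y) = (-9 + h)*(2*Y) = 2*Y*(-9 + h))
z(13) + j(9, 11)*T(0) = -4 + (2*11*(-9 + 9))*0 = -4 + (2*11*0)*0 = -4 + 0*0 = -4 + 0 = -4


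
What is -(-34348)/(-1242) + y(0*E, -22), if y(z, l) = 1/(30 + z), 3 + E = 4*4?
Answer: -171533/6210 ≈ -27.622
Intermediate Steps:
E = 13 (E = -3 + 4*4 = -3 + 16 = 13)
-(-34348)/(-1242) + y(0*E, -22) = -(-34348)/(-1242) + 1/(30 + 0*13) = -(-34348)*(-1)/1242 + 1/(30 + 0) = -62*277/621 + 1/30 = -17174/621 + 1/30 = -171533/6210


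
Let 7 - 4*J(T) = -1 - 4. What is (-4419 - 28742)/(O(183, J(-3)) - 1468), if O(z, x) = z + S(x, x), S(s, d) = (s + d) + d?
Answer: 33161/1276 ≈ 25.988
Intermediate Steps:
J(T) = 3 (J(T) = 7/4 - (-1 - 4)/4 = 7/4 - 1/4*(-5) = 7/4 + 5/4 = 3)
S(s, d) = s + 2*d (S(s, d) = (d + s) + d = s + 2*d)
O(z, x) = z + 3*x (O(z, x) = z + (x + 2*x) = z + 3*x)
(-4419 - 28742)/(O(183, J(-3)) - 1468) = (-4419 - 28742)/((183 + 3*3) - 1468) = -33161/((183 + 9) - 1468) = -33161/(192 - 1468) = -33161/(-1276) = -33161*(-1/1276) = 33161/1276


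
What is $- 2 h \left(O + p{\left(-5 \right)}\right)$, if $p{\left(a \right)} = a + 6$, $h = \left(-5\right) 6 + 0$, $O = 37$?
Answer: $2280$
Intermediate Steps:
$h = -30$ ($h = -30 + 0 = -30$)
$p{\left(a \right)} = 6 + a$
$- 2 h \left(O + p{\left(-5 \right)}\right) = \left(-2\right) \left(-30\right) \left(37 + \left(6 - 5\right)\right) = 60 \left(37 + 1\right) = 60 \cdot 38 = 2280$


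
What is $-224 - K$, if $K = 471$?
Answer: $-695$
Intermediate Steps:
$-224 - K = -224 - 471 = -695$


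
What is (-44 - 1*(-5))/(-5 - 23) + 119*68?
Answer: 226615/28 ≈ 8093.4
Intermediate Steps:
(-44 - 1*(-5))/(-5 - 23) + 119*68 = (-44 + 5)/(-28) + 8092 = -39*(-1/28) + 8092 = 39/28 + 8092 = 226615/28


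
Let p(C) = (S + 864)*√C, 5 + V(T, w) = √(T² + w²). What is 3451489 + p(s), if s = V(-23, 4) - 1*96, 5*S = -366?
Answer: 3451489 + 3954*√(-101 + √545)/5 ≈ 3.4515e+6 + 6968.7*I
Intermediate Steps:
S = -366/5 (S = (⅕)*(-366) = -366/5 ≈ -73.200)
V(T, w) = -5 + √(T² + w²)
s = -101 + √545 (s = (-5 + √((-23)² + 4²)) - 1*96 = (-5 + √(529 + 16)) - 96 = (-5 + √545) - 96 = -101 + √545 ≈ -77.655)
p(C) = 3954*√C/5 (p(C) = (-366/5 + 864)*√C = 3954*√C/5)
3451489 + p(s) = 3451489 + 3954*√(-101 + √545)/5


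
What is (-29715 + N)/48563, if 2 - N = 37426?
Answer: -67139/48563 ≈ -1.3825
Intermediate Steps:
N = -37424 (N = 2 - 1*37426 = 2 - 37426 = -37424)
(-29715 + N)/48563 = (-29715 - 37424)/48563 = -67139*1/48563 = -67139/48563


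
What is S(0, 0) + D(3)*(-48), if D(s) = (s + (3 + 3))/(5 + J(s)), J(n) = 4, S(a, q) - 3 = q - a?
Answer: -45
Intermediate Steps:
S(a, q) = 3 + q - a (S(a, q) = 3 + (q - a) = 3 + q - a)
D(s) = ⅔ + s/9 (D(s) = (s + (3 + 3))/(5 + 4) = (s + 6)/9 = (6 + s)*(⅑) = ⅔ + s/9)
S(0, 0) + D(3)*(-48) = (3 + 0 - 1*0) + (⅔ + (⅑)*3)*(-48) = (3 + 0 + 0) + (⅔ + ⅓)*(-48) = 3 + 1*(-48) = 3 - 48 = -45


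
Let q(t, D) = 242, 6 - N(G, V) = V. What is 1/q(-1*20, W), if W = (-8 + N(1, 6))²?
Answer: 1/242 ≈ 0.0041322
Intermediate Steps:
N(G, V) = 6 - V
W = 64 (W = (-8 + (6 - 1*6))² = (-8 + (6 - 6))² = (-8 + 0)² = (-8)² = 64)
1/q(-1*20, W) = 1/242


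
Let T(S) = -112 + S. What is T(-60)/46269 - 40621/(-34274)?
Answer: 1873597921/1585823706 ≈ 1.1815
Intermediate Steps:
T(-60)/46269 - 40621/(-34274) = (-112 - 60)/46269 - 40621/(-34274) = -172*1/46269 - 40621*(-1/34274) = -172/46269 + 40621/34274 = 1873597921/1585823706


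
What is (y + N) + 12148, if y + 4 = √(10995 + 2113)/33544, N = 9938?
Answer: 22082 + √3277/16772 ≈ 22082.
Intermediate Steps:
y = -4 + √3277/16772 (y = -4 + √(10995 + 2113)/33544 = -4 + √13108*(1/33544) = -4 + (2*√3277)*(1/33544) = -4 + √3277/16772 ≈ -3.9966)
(y + N) + 12148 = ((-4 + √3277/16772) + 9938) + 12148 = (9934 + √3277/16772) + 12148 = 22082 + √3277/16772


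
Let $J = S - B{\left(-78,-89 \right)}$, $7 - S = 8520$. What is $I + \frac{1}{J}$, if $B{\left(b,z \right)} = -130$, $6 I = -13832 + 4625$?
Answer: $- \frac{25727429}{16766} \approx -1534.5$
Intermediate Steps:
$I = - \frac{3069}{2}$ ($I = \frac{-13832 + 4625}{6} = \frac{1}{6} \left(-9207\right) = - \frac{3069}{2} \approx -1534.5$)
$S = -8513$ ($S = 7 - 8520 = -8513$)
$J = -8383$ ($J = -8513 - -130 = -8513 + 130 = -8383$)
$I + \frac{1}{J} = - \frac{3069}{2} + \frac{1}{-8383} = - \frac{3069}{2} - \frac{1}{8383} = - \frac{25727429}{16766}$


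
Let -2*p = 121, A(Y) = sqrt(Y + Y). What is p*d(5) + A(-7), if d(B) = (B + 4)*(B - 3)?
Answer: -1089 + I*sqrt(14) ≈ -1089.0 + 3.7417*I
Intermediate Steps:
A(Y) = sqrt(2)*sqrt(Y) (A(Y) = sqrt(2*Y) = sqrt(2)*sqrt(Y))
p = -121/2 (p = -1/2*121 = -121/2 ≈ -60.500)
d(B) = (-3 + B)*(4 + B) (d(B) = (4 + B)*(-3 + B) = (-3 + B)*(4 + B))
p*d(5) + A(-7) = -121*(-12 + 5 + 5**2)/2 + sqrt(2)*sqrt(-7) = -121*(-12 + 5 + 25)/2 + sqrt(2)*(I*sqrt(7)) = -121/2*18 + I*sqrt(14) = -1089 + I*sqrt(14)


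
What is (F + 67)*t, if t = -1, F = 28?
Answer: -95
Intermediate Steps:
(F + 67)*t = (28 + 67)*(-1) = 95*(-1) = -95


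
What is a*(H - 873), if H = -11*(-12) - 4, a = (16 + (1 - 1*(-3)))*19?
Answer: -283100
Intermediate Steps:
a = 380 (a = (16 + (1 + 3))*19 = (16 + 4)*19 = 20*19 = 380)
H = 128 (H = 132 - 4 = 128)
a*(H - 873) = 380*(128 - 873) = 380*(-745) = -283100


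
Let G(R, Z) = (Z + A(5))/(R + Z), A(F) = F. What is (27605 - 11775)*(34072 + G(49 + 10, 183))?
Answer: 65264018980/121 ≈ 5.3937e+8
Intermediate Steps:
G(R, Z) = (5 + Z)/(R + Z) (G(R, Z) = (Z + 5)/(R + Z) = (5 + Z)/(R + Z))
(27605 - 11775)*(34072 + G(49 + 10, 183)) = (27605 - 11775)*(34072 + (5 + 183)/((49 + 10) + 183)) = 15830*(34072 + 188/(59 + 183)) = 15830*(34072 + 188/242) = 15830*(34072 + (1/242)*188) = 15830*(34072 + 94/121) = 15830*(4122806/121) = 65264018980/121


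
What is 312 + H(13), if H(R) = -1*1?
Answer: 311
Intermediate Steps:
H(R) = -1
312 + H(13) = 312 - 1 = 311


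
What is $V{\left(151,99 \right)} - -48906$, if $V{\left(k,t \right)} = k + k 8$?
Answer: $50265$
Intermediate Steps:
$V{\left(k,t \right)} = 9 k$ ($V{\left(k,t \right)} = k + 8 k = 9 k$)
$V{\left(151,99 \right)} - -48906 = 9 \cdot 151 - -48906 = 1359 + 48906 = 50265$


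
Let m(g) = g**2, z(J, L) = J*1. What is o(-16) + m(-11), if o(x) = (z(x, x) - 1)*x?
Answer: 393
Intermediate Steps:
z(J, L) = J
o(x) = x*(-1 + x) (o(x) = (x - 1)*x = (-1 + x)*x = x*(-1 + x))
o(-16) + m(-11) = -16*(-1 - 16) + (-11)**2 = -16*(-17) + 121 = 272 + 121 = 393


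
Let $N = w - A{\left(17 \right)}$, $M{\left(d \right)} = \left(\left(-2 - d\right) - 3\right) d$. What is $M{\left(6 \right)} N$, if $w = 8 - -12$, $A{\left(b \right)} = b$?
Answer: $-198$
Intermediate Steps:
$M{\left(d \right)} = d \left(-5 - d\right)$ ($M{\left(d \right)} = \left(-5 - d\right) d = d \left(-5 - d\right)$)
$w = 20$ ($w = 8 + 12 = 20$)
$N = 3$ ($N = 20 - 17 = 3$)
$M{\left(6 \right)} N = \left(-1\right) 6 \left(5 + 6\right) 3 = \left(-1\right) 6 \cdot 11 \cdot 3 = \left(-66\right) 3 = -198$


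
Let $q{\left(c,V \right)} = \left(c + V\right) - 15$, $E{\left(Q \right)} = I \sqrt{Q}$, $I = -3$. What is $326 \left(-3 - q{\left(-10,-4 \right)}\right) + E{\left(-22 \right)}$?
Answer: $8476 - 3 i \sqrt{22} \approx 8476.0 - 14.071 i$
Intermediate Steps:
$E{\left(Q \right)} = - 3 \sqrt{Q}$
$q{\left(c,V \right)} = -15 + V + c$ ($q{\left(c,V \right)} = \left(V + c\right) - 15 = -15 + V + c$)
$326 \left(-3 - q{\left(-10,-4 \right)}\right) + E{\left(-22 \right)} = 326 \left(-3 - \left(-15 - 4 - 10\right)\right) - 3 \sqrt{-22} = 326 \left(-3 - -29\right) - 3 i \sqrt{22} = 326 \left(-3 + 29\right) - 3 i \sqrt{22} = 326 \cdot 26 - 3 i \sqrt{22} = 8476 - 3 i \sqrt{22}$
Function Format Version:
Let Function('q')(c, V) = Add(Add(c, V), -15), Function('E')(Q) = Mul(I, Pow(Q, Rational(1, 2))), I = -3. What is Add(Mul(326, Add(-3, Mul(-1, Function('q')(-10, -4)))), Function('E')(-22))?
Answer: Add(8476, Mul(-3, I, Pow(22, Rational(1, 2)))) ≈ Add(8476.0, Mul(-14.071, I))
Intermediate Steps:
Function('E')(Q) = Mul(-3, Pow(Q, Rational(1, 2)))
Function('q')(c, V) = Add(-15, V, c) (Function('q')(c, V) = Add(Add(V, c), -15) = Add(-15, V, c))
Add(Mul(326, Add(-3, Mul(-1, Function('q')(-10, -4)))), Function('E')(-22)) = Add(Mul(326, Add(-3, Mul(-1, Add(-15, -4, -10)))), Mul(-3, Pow(-22, Rational(1, 2)))) = Add(Mul(326, Add(-3, Mul(-1, -29))), Mul(-3, Mul(I, Pow(22, Rational(1, 2))))) = Add(Mul(326, Add(-3, 29)), Mul(-3, I, Pow(22, Rational(1, 2)))) = Add(Mul(326, 26), Mul(-3, I, Pow(22, Rational(1, 2)))) = Add(8476, Mul(-3, I, Pow(22, Rational(1, 2))))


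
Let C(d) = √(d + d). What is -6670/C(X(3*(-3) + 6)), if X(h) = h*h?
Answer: -3335*√2/3 ≈ -1572.1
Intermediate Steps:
X(h) = h²
C(d) = √2*√d (C(d) = √(2*d) = √2*√d)
-6670/C(X(3*(-3) + 6)) = -6670*√2/6 = -3335*√2/3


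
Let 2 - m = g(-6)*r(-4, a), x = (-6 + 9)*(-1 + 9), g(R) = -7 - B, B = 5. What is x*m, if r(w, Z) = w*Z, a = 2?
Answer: -2256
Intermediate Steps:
g(R) = -12 (g(R) = -7 - 1*5 = -7 - 5 = -12)
x = 24 (x = 3*8 = 24)
r(w, Z) = Z*w
m = -94 (m = 2 - (-12)*2*(-4) = 2 - (-12)*(-8) = 2 - 1*96 = 2 - 96 = -94)
x*m = 24*(-94) = -2256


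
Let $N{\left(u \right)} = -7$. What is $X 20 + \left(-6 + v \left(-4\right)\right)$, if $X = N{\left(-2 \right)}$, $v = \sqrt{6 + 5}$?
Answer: $-146 - 4 \sqrt{11} \approx -159.27$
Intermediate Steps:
$v = \sqrt{11} \approx 3.3166$
$X = -7$
$X 20 + \left(-6 + v \left(-4\right)\right) = \left(-7\right) 20 + \left(-6 + \sqrt{11} \left(-4\right)\right) = -140 - \left(6 + 4 \sqrt{11}\right) = -146 - 4 \sqrt{11}$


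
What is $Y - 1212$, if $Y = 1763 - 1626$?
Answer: $-1075$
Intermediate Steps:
$Y = 137$
$Y - 1212 = 137 - 1212 = -1075$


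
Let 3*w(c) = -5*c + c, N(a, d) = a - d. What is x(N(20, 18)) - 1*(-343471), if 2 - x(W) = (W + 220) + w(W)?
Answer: 1029761/3 ≈ 3.4325e+5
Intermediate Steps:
w(c) = -4*c/3 (w(c) = (-5*c + c)/3 = (-4*c)/3 = -4*c/3)
x(W) = -218 + W/3 (x(W) = 2 - ((W + 220) - 4*W/3) = 2 - ((220 + W) - 4*W/3) = 2 - (220 - W/3) = 2 + (-220 + W/3) = -218 + W/3)
x(N(20, 18)) - 1*(-343471) = (-218 + (20 - 1*18)/3) - 1*(-343471) = (-218 + (20 - 18)/3) + 343471 = (-218 + (⅓)*2) + 343471 = (-218 + ⅔) + 343471 = -652/3 + 343471 = 1029761/3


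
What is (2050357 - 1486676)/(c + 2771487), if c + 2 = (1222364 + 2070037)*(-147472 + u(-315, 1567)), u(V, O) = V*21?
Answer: -563681/507313421402 ≈ -1.1111e-6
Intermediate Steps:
u(V, O) = 21*V
c = -507316192889 (c = -2 + (1222364 + 2070037)*(-147472 + 21*(-315)) = -2 + 3292401*(-147472 - 6615) = -2 + 3292401*(-154087) = -2 - 507316192887 = -507316192889)
(2050357 - 1486676)/(c + 2771487) = (2050357 - 1486676)/(-507316192889 + 2771487) = 563681/(-507313421402) = 563681*(-1/507313421402) = -563681/507313421402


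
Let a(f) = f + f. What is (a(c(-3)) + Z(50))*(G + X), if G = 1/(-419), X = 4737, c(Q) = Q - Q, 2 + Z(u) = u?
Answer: 95270496/419 ≈ 2.2738e+5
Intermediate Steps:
Z(u) = -2 + u
c(Q) = 0
G = -1/419 ≈ -0.0023866
a(f) = 2*f
(a(c(-3)) + Z(50))*(G + X) = (2*0 + (-2 + 50))*(-1/419 + 4737) = (0 + 48)*(1984802/419) = 48*(1984802/419) = 95270496/419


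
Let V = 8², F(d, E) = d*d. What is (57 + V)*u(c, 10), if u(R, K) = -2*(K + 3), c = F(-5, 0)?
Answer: -3146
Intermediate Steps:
F(d, E) = d²
c = 25 (c = (-5)² = 25)
u(R, K) = -6 - 2*K (u(R, K) = -2*(3 + K) = -6 - 2*K)
V = 64
(57 + V)*u(c, 10) = (57 + 64)*(-6 - 2*10) = 121*(-6 - 20) = 121*(-26) = -3146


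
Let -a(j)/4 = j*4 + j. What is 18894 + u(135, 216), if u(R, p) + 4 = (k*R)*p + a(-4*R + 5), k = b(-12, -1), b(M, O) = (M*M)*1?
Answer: 4228630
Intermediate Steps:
b(M, O) = M² (b(M, O) = M²*1 = M²)
a(j) = -20*j (a(j) = -4*(j*4 + j) = -4*(4*j + j) = -20*j)
k = 144 (k = (-12)² = 144)
u(R, p) = -104 + 80*R + 144*R*p (u(R, p) = -4 + ((144*R)*p - 20*(-4*R + 5)) = -4 + (144*R*p - 20*(5 - 4*R)) = -4 + (144*R*p + (-100 + 80*R)) = -4 + (-100 + 80*R + 144*R*p) = -104 + 80*R + 144*R*p)
18894 + u(135, 216) = 18894 + (-104 + 80*135 + 144*135*216) = 18894 + (-104 + 10800 + 4199040) = 18894 + 4209736 = 4228630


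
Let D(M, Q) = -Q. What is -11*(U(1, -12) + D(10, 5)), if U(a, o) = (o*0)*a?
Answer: 55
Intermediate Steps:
U(a, o) = 0 (U(a, o) = 0*a = 0)
-11*(U(1, -12) + D(10, 5)) = -11*(0 - 1*5) = -11*(0 - 5) = -11*(-5) = 55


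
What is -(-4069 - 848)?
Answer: 4917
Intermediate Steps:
-(-4069 - 848) = -1*(-4917) = 4917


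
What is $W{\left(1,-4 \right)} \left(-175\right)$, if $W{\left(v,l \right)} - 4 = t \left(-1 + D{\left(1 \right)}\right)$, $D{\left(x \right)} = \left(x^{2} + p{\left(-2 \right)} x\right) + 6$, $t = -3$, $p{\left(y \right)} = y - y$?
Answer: $2450$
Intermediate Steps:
$p{\left(y \right)} = 0$
$D{\left(x \right)} = 6 + x^{2}$ ($D{\left(x \right)} = \left(x^{2} + 0 x\right) + 6 = \left(x^{2} + 0\right) + 6 = x^{2} + 6 = 6 + x^{2}$)
$W{\left(v,l \right)} = -14$ ($W{\left(v,l \right)} = 4 - 3 \left(-1 + \left(6 + 1^{2}\right)\right) = 4 - 3 \left(-1 + \left(6 + 1\right)\right) = 4 - 3 \left(-1 + 7\right) = 4 - 18 = -14$)
$W{\left(1,-4 \right)} \left(-175\right) = \left(-14\right) \left(-175\right) = 2450$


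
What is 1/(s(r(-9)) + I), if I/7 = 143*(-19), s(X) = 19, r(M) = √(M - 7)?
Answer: -1/19000 ≈ -5.2632e-5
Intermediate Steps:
r(M) = √(-7 + M)
I = -19019 (I = 7*(143*(-19)) = 7*(-2717) = -19019)
1/(s(r(-9)) + I) = 1/(19 - 19019) = 1/(-19000) = -1/19000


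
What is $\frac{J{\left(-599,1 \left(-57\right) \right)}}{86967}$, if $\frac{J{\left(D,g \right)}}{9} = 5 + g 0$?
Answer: $\frac{5}{9663} \approx 0.00051744$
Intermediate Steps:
$J{\left(D,g \right)} = 45$ ($J{\left(D,g \right)} = 9 \left(5 + g 0\right) = 9 \left(5 + 0\right) = 9 \cdot 5 = 45$)
$\frac{J{\left(-599,1 \left(-57\right) \right)}}{86967} = \frac{45}{86967} = 45 \cdot \frac{1}{86967} = \frac{5}{9663}$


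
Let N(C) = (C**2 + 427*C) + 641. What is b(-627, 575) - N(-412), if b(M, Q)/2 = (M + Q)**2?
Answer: 10947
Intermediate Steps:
b(M, Q) = 2*(M + Q)**2
N(C) = 641 + C**2 + 427*C
b(-627, 575) - N(-412) = 2*(-627 + 575)**2 - (641 + (-412)**2 + 427*(-412)) = 2*(-52)**2 - (641 + 169744 - 175924) = 2*2704 - 1*(-5539) = 5408 + 5539 = 10947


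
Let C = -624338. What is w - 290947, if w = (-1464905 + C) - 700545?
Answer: -3080735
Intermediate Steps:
w = -2789788 (w = (-1464905 - 624338) - 700545 = -2089243 - 700545 = -2789788)
w - 290947 = -2789788 - 290947 = -3080735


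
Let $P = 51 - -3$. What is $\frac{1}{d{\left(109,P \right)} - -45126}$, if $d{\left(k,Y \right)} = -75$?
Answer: $\frac{1}{45051} \approx 2.2197 \cdot 10^{-5}$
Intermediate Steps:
$P = 54$ ($P = 51 + 3 = 54$)
$\frac{1}{d{\left(109,P \right)} - -45126} = \frac{1}{-75 - -45126} = \frac{1}{-75 + 45126} = \frac{1}{45051}$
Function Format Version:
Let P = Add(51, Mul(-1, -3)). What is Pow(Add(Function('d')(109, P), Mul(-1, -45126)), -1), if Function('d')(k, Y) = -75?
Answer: Rational(1, 45051) ≈ 2.2197e-5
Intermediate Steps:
P = 54 (P = Add(51, 3) = 54)
Pow(Add(Function('d')(109, P), Mul(-1, -45126)), -1) = Pow(Add(-75, Mul(-1, -45126)), -1) = Pow(Add(-75, 45126), -1) = Pow(45051, -1) = Rational(1, 45051)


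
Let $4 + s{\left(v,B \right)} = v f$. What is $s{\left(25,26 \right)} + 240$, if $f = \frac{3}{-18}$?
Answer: $\frac{1391}{6} \approx 231.83$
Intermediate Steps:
$f = - \frac{1}{6}$ ($f = 3 \left(- \frac{1}{18}\right) = - \frac{1}{6} \approx -0.16667$)
$s{\left(v,B \right)} = -4 - \frac{v}{6}$ ($s{\left(v,B \right)} = -4 + v \left(- \frac{1}{6}\right) = -4 - \frac{v}{6}$)
$s{\left(25,26 \right)} + 240 = \left(-4 - \frac{25}{6}\right) + 240 = - \frac{49}{6} + 240 = \frac{1391}{6}$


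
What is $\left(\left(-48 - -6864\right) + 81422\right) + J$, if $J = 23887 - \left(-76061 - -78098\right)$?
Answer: $110088$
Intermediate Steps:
$J = 21850$ ($J = 23887 - \left(-76061 + 78098\right) = 23887 - 2037 = 21850$)
$\left(\left(-48 - -6864\right) + 81422\right) + J = \left(\left(-48 - -6864\right) + 81422\right) + 21850 = \left(\left(-48 + 6864\right) + 81422\right) + 21850 = \left(6816 + 81422\right) + 21850 = 88238 + 21850 = 110088$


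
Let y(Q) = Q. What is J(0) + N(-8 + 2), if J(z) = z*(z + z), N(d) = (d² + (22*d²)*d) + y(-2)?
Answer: -4718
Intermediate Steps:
N(d) = -2 + d² + 22*d³ (N(d) = (d² + (22*d²)*d) - 2 = (d² + 22*d³) - 2 = -2 + d² + 22*d³)
J(z) = 2*z² (J(z) = z*(2*z) = 2*z²)
J(0) + N(-8 + 2) = 2*0² + (-2 + (-8 + 2)² + 22*(-8 + 2)³) = 2*0 + (-2 + (-6)² + 22*(-6)³) = 0 + (-2 + 36 + 22*(-216)) = 0 + (-2 + 36 - 4752) = 0 - 4718 = -4718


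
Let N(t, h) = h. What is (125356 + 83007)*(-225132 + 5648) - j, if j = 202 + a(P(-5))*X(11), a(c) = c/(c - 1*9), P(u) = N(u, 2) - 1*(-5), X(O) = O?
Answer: -91464689711/2 ≈ -4.5732e+10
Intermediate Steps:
P(u) = 7 (P(u) = 2 - 1*(-5) = 2 + 5 = 7)
a(c) = c/(-9 + c) (a(c) = c/(c - 9) = c/(-9 + c))
j = 327/2 (j = 202 + (7/(-9 + 7))*11 = 202 + (7/(-2))*11 = 202 + (7*(-½))*11 = 202 - 7/2*11 = 202 - 77/2 = 327/2 ≈ 163.50)
(125356 + 83007)*(-225132 + 5648) - j = (125356 + 83007)*(-225132 + 5648) - 1*327/2 = 208363*(-219484) - 327/2 = -45732344692 - 327/2 = -91464689711/2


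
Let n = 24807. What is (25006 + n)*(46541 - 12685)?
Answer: 1686468928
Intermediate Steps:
(25006 + n)*(46541 - 12685) = (25006 + 24807)*(46541 - 12685) = 49813*33856 = 1686468928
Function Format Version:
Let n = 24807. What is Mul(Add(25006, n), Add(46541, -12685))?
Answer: 1686468928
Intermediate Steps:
Mul(Add(25006, n), Add(46541, -12685)) = Mul(Add(25006, 24807), Add(46541, -12685)) = Mul(49813, 33856) = 1686468928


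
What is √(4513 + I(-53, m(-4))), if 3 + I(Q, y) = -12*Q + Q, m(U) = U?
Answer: √5093 ≈ 71.365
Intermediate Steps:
I(Q, y) = -3 - 11*Q (I(Q, y) = -3 + (-12*Q + Q) = -3 - 11*Q)
√(4513 + I(-53, m(-4))) = √(4513 + (-3 - 11*(-53))) = √(4513 + (-3 + 583)) = √(4513 + 580) = √5093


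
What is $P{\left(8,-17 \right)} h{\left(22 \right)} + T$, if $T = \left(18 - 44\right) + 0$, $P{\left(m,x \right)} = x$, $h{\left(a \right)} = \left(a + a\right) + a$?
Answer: $-1148$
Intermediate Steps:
$h{\left(a \right)} = 3 a$ ($h{\left(a \right)} = 2 a + a = 3 a$)
$T = -26$ ($T = -26 + 0 = -26$)
$P{\left(8,-17 \right)} h{\left(22 \right)} + T = - 17 \cdot 3 \cdot 22 - 26 = \left(-17\right) 66 - 26 = -1122 - 26 = -1148$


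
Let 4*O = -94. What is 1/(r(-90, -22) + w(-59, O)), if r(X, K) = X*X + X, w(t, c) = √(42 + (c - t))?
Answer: 3204/25664009 - √310/128320045 ≈ 0.00012471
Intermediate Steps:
O = -47/2 (O = (¼)*(-94) = -47/2 ≈ -23.500)
w(t, c) = √(42 + c - t)
r(X, K) = X + X² (r(X, K) = X² + X = X + X²)
1/(r(-90, -22) + w(-59, O)) = 1/(-90*(1 - 90) + √(42 - 47/2 - 1*(-59))) = 1/(-90*(-89) + √(42 - 47/2 + 59)) = 1/(8010 + √(155/2)) = 1/(8010 + √310/2)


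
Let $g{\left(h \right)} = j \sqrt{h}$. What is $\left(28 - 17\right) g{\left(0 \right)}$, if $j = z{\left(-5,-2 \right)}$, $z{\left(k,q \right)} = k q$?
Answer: $0$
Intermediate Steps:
$j = 10$ ($j = \left(-5\right) \left(-2\right) = 10$)
$g{\left(h \right)} = 10 \sqrt{h}$
$\left(28 - 17\right) g{\left(0 \right)} = \left(28 - 17\right) 10 \sqrt{0} = 11 \cdot 10 \cdot 0 = 11 \cdot 0 = 0$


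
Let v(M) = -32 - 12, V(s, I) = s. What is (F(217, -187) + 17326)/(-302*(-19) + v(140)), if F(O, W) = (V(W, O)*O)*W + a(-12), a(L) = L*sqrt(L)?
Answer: 7605599/5694 - 4*I*sqrt(3)/949 ≈ 1335.7 - 0.0073005*I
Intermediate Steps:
a(L) = L**(3/2)
v(M) = -44
F(O, W) = O*W**2 - 24*I*sqrt(3) (F(O, W) = (W*O)*W + (-12)**(3/2) = (O*W)*W - 24*I*sqrt(3) = O*W**2 - 24*I*sqrt(3))
(F(217, -187) + 17326)/(-302*(-19) + v(140)) = ((217*(-187)**2 - 24*I*sqrt(3)) + 17326)/(-302*(-19) - 44) = ((217*34969 - 24*I*sqrt(3)) + 17326)/(5738 - 44) = ((7588273 - 24*I*sqrt(3)) + 17326)/5694 = (7605599 - 24*I*sqrt(3))*(1/5694) = 7605599/5694 - 4*I*sqrt(3)/949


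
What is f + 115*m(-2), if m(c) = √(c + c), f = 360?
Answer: 360 + 230*I ≈ 360.0 + 230.0*I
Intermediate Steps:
m(c) = √2*√c (m(c) = √(2*c) = √2*√c)
f + 115*m(-2) = 360 + 115*(√2*√(-2)) = 360 + 115*(√2*(I*√2)) = 360 + 115*(2*I) = 360 + 230*I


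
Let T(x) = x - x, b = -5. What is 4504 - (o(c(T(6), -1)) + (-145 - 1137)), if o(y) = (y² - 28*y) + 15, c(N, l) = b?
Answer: 5606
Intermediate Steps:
T(x) = 0
c(N, l) = -5
o(y) = 15 + y² - 28*y
4504 - (o(c(T(6), -1)) + (-145 - 1137)) = 4504 - ((15 + (-5)² - 28*(-5)) + (-145 - 1137)) = 4504 - ((15 + 25 + 140) - 1282) = 4504 - (180 - 1282) = 4504 - 1*(-1102) = 4504 + 1102 = 5606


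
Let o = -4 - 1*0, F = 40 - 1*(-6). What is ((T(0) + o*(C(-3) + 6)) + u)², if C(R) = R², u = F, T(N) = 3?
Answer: 121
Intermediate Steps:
F = 46 (F = 40 + 6 = 46)
u = 46
o = -4 (o = -4 + 0 = -4)
((T(0) + o*(C(-3) + 6)) + u)² = ((3 - 4*((-3)² + 6)) + 46)² = ((3 - 4*(9 + 6)) + 46)² = ((3 - 4*15) + 46)² = ((3 - 60) + 46)² = (-57 + 46)² = (-11)² = 121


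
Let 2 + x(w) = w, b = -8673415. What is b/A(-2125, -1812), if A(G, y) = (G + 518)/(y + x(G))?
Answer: -34164581685/1607 ≈ -2.1260e+7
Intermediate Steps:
x(w) = -2 + w
A(G, y) = (518 + G)/(-2 + G + y) (A(G, y) = (G + 518)/(y + (-2 + G)) = (518 + G)/(-2 + G + y))
b/A(-2125, -1812) = -8673415*(-2 - 2125 - 1812)/(518 - 2125) = -8673415/(-1607/(-3939)) = -8673415/((-1/3939*(-1607))) = -8673415/1607/3939 = -8673415*3939/1607 = -34164581685/1607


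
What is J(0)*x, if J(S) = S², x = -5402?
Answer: 0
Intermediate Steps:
J(0)*x = 0²*(-5402) = 0*(-5402) = 0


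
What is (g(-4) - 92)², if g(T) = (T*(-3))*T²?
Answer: 10000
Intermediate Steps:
g(T) = -3*T³ (g(T) = (-3*T)*T² = -3*T³)
(g(-4) - 92)² = (-3*(-4)³ - 92)² = (-3*(-64) - 92)² = (192 - 92)² = 100² = 10000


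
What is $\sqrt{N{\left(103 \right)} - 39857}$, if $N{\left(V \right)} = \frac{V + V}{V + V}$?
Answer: $4 i \sqrt{2491} \approx 199.64 i$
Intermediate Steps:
$N{\left(V \right)} = 1$ ($N{\left(V \right)} = \frac{2 V}{2 V} = 2 V \frac{1}{2 V} = 1$)
$\sqrt{N{\left(103 \right)} - 39857} = \sqrt{1 - 39857} = \sqrt{-39856} = 4 i \sqrt{2491}$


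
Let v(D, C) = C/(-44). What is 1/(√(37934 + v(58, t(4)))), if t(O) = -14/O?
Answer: 2*√8160042/1112733 ≈ 0.0051343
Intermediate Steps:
v(D, C) = -C/44 (v(D, C) = C*(-1/44) = -C/44)
1/(√(37934 + v(58, t(4)))) = 1/(√(37934 - (-7)/(22*4))) = 1/(√(37934 - 1/44*(-7/2))) = 1/(√(37934 + 7/88)) = 1/(√(3338199/88)) = 1/(3*√8160042/44) = 2*√8160042/1112733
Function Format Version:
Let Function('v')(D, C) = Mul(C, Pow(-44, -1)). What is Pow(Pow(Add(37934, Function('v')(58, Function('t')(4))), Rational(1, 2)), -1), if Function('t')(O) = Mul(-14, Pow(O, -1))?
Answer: Mul(Rational(2, 1112733), Pow(8160042, Rational(1, 2))) ≈ 0.0051343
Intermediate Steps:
Function('v')(D, C) = Mul(Rational(-1, 44), C) (Function('v')(D, C) = Mul(C, Rational(-1, 44)) = Mul(Rational(-1, 44), C))
Pow(Pow(Add(37934, Function('v')(58, Function('t')(4))), Rational(1, 2)), -1) = Pow(Pow(Add(37934, Mul(Rational(-1, 44), Mul(-14, Pow(4, -1)))), Rational(1, 2)), -1) = Pow(Pow(Add(37934, Mul(Rational(-1, 44), Mul(-14, Rational(1, 4)))), Rational(1, 2)), -1) = Pow(Pow(Add(37934, Mul(Rational(-1, 44), Rational(-7, 2))), Rational(1, 2)), -1) = Pow(Pow(Add(37934, Rational(7, 88)), Rational(1, 2)), -1) = Pow(Pow(Rational(3338199, 88), Rational(1, 2)), -1) = Pow(Mul(Rational(3, 44), Pow(8160042, Rational(1, 2))), -1) = Mul(Rational(2, 1112733), Pow(8160042, Rational(1, 2)))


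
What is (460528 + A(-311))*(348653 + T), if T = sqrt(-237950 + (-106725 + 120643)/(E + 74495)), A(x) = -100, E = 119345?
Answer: 160529603484 + 115107*I*sqrt(558794853603430)/12115 ≈ 1.6053e+11 + 2.246e+8*I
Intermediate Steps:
T = I*sqrt(558794853603430)/48460 (T = sqrt(-237950 + (-106725 + 120643)/(119345 + 74495)) = sqrt(-237950 + 13918/193840) = sqrt(-237950 + 13918*(1/193840)) = sqrt(-237950 + 6959/96920) = sqrt(-23062107041/96920) = I*sqrt(558794853603430)/48460 ≈ 487.8*I)
(460528 + A(-311))*(348653 + T) = (460528 - 100)*(348653 + I*sqrt(558794853603430)/48460) = 460428*(348653 + I*sqrt(558794853603430)/48460) = 160529603484 + 115107*I*sqrt(558794853603430)/12115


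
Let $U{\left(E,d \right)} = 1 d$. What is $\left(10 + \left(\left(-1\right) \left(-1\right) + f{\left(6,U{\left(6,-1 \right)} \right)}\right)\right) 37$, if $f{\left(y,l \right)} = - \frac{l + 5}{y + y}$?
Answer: $\frac{1184}{3} \approx 394.67$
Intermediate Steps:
$U{\left(E,d \right)} = d$
$f{\left(y,l \right)} = - \frac{5 + l}{2 y}$
$\left(10 + \left(\left(-1\right) \left(-1\right) + f{\left(6,U{\left(6,-1 \right)} \right)}\right)\right) 37 = \left(10 + \left(\left(-1\right) \left(-1\right) + \frac{-5 - -1}{2 \cdot 6}\right)\right) 37 = \left(10 + \left(1 + \frac{1}{2} \cdot \frac{1}{6} \left(-5 + 1\right)\right)\right) 37 = \left(10 + \left(1 + \frac{1}{2} \cdot \frac{1}{6} \left(-4\right)\right)\right) 37 = \left(10 + \left(1 - \frac{1}{3}\right)\right) 37 = \left(10 + \frac{2}{3}\right) 37 = \frac{32}{3} \cdot 37 = \frac{1184}{3}$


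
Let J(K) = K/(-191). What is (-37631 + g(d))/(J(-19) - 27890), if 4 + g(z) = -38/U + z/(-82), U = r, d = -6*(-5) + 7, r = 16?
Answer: 5737067/4251208 ≈ 1.3495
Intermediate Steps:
J(K) = -K/191 (J(K) = K*(-1/191) = -K/191)
d = 37 (d = 30 + 7 = 37)
U = 16
g(z) = -51/8 - z/82 (g(z) = -4 + (-38/16 + z/(-82)) = -4 + (-38*1/16 + z*(-1/82)) = -4 + (-19/8 - z/82) = -51/8 - z/82)
(-37631 + g(d))/(J(-19) - 27890) = (-37631 + (-51/8 - 1/82*37))/(-1/191*(-19) - 27890) = (-37631 + (-51/8 - 37/82))/(19/191 - 27890) = (-37631 - 2239/328)/(-5326971/191) = -12345207/328*(-191/5326971) = 5737067/4251208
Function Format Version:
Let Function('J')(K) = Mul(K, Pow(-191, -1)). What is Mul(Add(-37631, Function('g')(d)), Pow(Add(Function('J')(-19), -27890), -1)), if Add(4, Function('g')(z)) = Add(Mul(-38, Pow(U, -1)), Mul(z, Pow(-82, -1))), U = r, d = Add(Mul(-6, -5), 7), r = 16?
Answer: Rational(5737067, 4251208) ≈ 1.3495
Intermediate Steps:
Function('J')(K) = Mul(Rational(-1, 191), K) (Function('J')(K) = Mul(K, Rational(-1, 191)) = Mul(Rational(-1, 191), K))
d = 37 (d = Add(30, 7) = 37)
U = 16
Function('g')(z) = Add(Rational(-51, 8), Mul(Rational(-1, 82), z)) (Function('g')(z) = Add(-4, Add(Mul(-38, Pow(16, -1)), Mul(z, Pow(-82, -1)))) = Add(-4, Add(Mul(-38, Rational(1, 16)), Mul(z, Rational(-1, 82)))) = Add(-4, Add(Rational(-19, 8), Mul(Rational(-1, 82), z))) = Add(Rational(-51, 8), Mul(Rational(-1, 82), z)))
Mul(Add(-37631, Function('g')(d)), Pow(Add(Function('J')(-19), -27890), -1)) = Mul(Add(-37631, Add(Rational(-51, 8), Mul(Rational(-1, 82), 37))), Pow(Add(Mul(Rational(-1, 191), -19), -27890), -1)) = Mul(Add(-37631, Add(Rational(-51, 8), Rational(-37, 82))), Pow(Add(Rational(19, 191), -27890), -1)) = Mul(Add(-37631, Rational(-2239, 328)), Pow(Rational(-5326971, 191), -1)) = Mul(Rational(-12345207, 328), Rational(-191, 5326971)) = Rational(5737067, 4251208)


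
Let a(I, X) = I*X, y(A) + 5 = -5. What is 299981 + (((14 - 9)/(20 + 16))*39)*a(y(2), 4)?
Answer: 899293/3 ≈ 2.9976e+5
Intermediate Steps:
y(A) = -10 (y(A) = -5 - 5 = -10)
299981 + (((14 - 9)/(20 + 16))*39)*a(y(2), 4) = 299981 + (((14 - 9)/(20 + 16))*39)*(-10*4) = 299981 + ((5/36)*39)*(-40) = 299981 + (65/12)*(-40) = 299981 - 650/3 = 899293/3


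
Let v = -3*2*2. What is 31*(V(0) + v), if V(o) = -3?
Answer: -465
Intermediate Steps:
v = -12 (v = -6*2 = -12)
31*(V(0) + v) = 31*(-3 - 12) = 31*(-15) = -465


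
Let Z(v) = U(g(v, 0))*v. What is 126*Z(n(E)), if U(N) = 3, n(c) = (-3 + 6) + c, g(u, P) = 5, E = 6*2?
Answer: 5670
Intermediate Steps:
E = 12
n(c) = 3 + c
Z(v) = 3*v
126*Z(n(E)) = 126*(3*(3 + 12)) = 126*(3*15) = 126*45 = 5670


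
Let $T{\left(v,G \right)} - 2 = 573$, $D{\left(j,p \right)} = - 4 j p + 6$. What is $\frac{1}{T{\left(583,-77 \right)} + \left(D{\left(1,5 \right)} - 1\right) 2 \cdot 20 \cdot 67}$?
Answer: $- \frac{1}{39625} \approx -2.5237 \cdot 10^{-5}$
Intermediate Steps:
$D{\left(j,p \right)} = 6 - 4 j p$ ($D{\left(j,p \right)} = - 4 j p + 6 = 6 - 4 j p$)
$T{\left(v,G \right)} = 575$ ($T{\left(v,G \right)} = 2 + 573 = 575$)
$\frac{1}{T{\left(583,-77 \right)} + \left(D{\left(1,5 \right)} - 1\right) 2 \cdot 20 \cdot 67} = \frac{1}{575 + \left(\left(6 - 4 \cdot 5\right) - 1\right) 2 \cdot 20 \cdot 67} = \frac{1}{575 + \left(\left(6 - 20\right) - 1\right) 2 \cdot 20 \cdot 67} = \frac{1}{575 + \left(-14 - 1\right) 2 \cdot 20 \cdot 67} = \frac{1}{575 + \left(-15\right) 2 \cdot 20 \cdot 67} = \frac{1}{575 + \left(-30\right) 20 \cdot 67} = \frac{1}{575 - 40200} = \frac{1}{-39625} = - \frac{1}{39625}$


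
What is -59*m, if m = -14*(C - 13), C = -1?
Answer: -11564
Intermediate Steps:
m = 196 (m = -14*(-1 - 13) = -14*(-14) = 196)
-59*m = -59*196 = -11564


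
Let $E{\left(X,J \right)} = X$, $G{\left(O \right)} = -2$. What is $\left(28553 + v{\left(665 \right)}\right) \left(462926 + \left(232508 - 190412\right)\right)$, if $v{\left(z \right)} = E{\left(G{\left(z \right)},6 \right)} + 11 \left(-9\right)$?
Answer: $14368885944$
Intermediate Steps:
$v{\left(z \right)} = -101$ ($v{\left(z \right)} = -2 + 11 \left(-9\right) = -2 - 99 = -101$)
$\left(28553 + v{\left(665 \right)}\right) \left(462926 + \left(232508 - 190412\right)\right) = \left(28553 - 101\right) \left(462926 + \left(232508 - 190412\right)\right) = 28452 \left(462926 + \left(232508 - 190412\right)\right) = 28452 \left(462926 + 42096\right) = 28452 \cdot 505022 = 14368885944$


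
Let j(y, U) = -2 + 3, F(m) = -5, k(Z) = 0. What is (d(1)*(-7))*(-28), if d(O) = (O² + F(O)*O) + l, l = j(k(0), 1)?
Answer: -588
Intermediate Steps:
j(y, U) = 1
l = 1
d(O) = 1 + O² - 5*O (d(O) = (O² - 5*O) + 1 = 1 + O² - 5*O)
(d(1)*(-7))*(-28) = ((1 + 1² - 5*1)*(-7))*(-28) = ((1 + 1 - 5)*(-7))*(-28) = -3*(-7)*(-28) = 21*(-28) = -588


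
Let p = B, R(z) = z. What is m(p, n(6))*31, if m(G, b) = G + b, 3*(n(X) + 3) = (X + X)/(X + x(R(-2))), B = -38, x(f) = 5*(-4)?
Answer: -8959/7 ≈ -1279.9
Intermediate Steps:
x(f) = -20
n(X) = -3 + 2*X/(3*(-20 + X)) (n(X) = -3 + ((X + X)/(X - 20))/3 = -3 + ((2*X)/(-20 + X))/3 = -3 + (2*X/(-20 + X))/3 = -3 + 2*X/(3*(-20 + X)))
p = -38
m(p, n(6))*31 = (-38 + (180 - 7*6)/(3*(-20 + 6)))*31 = (-38 + (⅓)*(180 - 42)/(-14))*31 = (-38 + (⅓)*(-1/14)*138)*31 = (-38 - 23/7)*31 = -289/7*31 = -8959/7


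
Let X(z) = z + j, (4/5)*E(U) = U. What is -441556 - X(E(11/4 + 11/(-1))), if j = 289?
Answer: -7069355/16 ≈ -4.4183e+5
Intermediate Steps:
E(U) = 5*U/4
X(z) = 289 + z (X(z) = z + 289 = 289 + z)
-441556 - X(E(11/4 + 11/(-1))) = -441556 - (289 + 5*(11/4 + 11/(-1))/4) = -441556 - (289 + 5*(11*(¼) + 11*(-1))/4) = -441556 - (289 + 5*(11/4 - 11)/4) = -441556 - (289 + (5/4)*(-33/4)) = -441556 - (289 - 165/16) = -441556 - 1*4459/16 = -441556 - 4459/16 = -7069355/16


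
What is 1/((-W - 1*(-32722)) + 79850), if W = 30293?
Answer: 1/82279 ≈ 1.2154e-5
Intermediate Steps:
1/((-W - 1*(-32722)) + 79850) = 1/((-1*30293 - 1*(-32722)) + 79850) = 1/((-30293 + 32722) + 79850) = 1/(2429 + 79850) = 1/82279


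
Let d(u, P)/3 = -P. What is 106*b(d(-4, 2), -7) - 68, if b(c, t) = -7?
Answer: -810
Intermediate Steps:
d(u, P) = -3*P (d(u, P) = 3*(-P) = -3*P)
106*b(d(-4, 2), -7) - 68 = 106*(-7) - 68 = -742 - 68 = -810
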